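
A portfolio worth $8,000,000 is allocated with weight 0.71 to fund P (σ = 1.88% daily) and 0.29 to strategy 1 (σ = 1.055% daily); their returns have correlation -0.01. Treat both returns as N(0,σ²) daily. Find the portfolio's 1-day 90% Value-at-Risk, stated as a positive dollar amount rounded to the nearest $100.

$140,100

σ_p² = 0.71²·1.88² + 0.29²·1.055² + 2·-0.01·0.71·0.29·1.88·1.055 = 1.8671 (%²).
σ_p = √1.8671 = 1.366%.
At 90%, z = 1.282.
VaR = 1.282 × 1.366% = 1.751%; on $8,000,000 that is $140,080.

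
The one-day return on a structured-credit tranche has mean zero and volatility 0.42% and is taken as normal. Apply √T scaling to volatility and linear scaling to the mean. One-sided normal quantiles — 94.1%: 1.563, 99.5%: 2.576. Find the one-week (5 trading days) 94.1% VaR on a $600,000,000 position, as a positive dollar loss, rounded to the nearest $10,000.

$8,810,000

σ_{5d} = 0.42% × √5 = 0.939%.
VaR = 1.563 × 0.939% = 1.468%.
On $600,000,000: 0.01468 × $600,000,000 = $8,808,000.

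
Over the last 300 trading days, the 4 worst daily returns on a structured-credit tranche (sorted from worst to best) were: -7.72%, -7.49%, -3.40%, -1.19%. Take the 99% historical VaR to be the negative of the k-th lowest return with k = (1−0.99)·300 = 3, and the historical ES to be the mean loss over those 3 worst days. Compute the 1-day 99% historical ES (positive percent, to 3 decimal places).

6.203%

The 3 worst returns sum to -18.61%.
ES = −(-18.61%) / 3 = 6.2033…% ≈ 6.203%.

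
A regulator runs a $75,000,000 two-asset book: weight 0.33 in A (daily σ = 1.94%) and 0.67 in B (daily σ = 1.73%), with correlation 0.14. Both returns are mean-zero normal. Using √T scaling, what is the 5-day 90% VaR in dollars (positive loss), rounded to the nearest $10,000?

$3,010,000

σ_p = √(0.33²·1.94² + 0.67²·1.73² + 2·0.14·0.33·0.67·1.94·1.73) = 1.400%.
σ_{5d} = 1.400% × √5 = 3.130%.
z(90%) = 1.282.
VaR = 1.282 × 3.130% = 4.013%; on $75,000,000 that is $3,009,750.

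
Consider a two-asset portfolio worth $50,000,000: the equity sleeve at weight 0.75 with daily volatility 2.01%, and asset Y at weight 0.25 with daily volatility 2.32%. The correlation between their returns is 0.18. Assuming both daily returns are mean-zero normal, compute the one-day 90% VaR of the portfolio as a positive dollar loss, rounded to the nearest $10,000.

σ_p² = 0.75²·2.01² + 0.25²·2.32² + 2·0.18·0.75·0.25·2.01·2.32 = 2.9237 (%²).
σ_p = √2.9237 = 1.710%.
At 90%, z = 1.282.
VaR = 1.282 × 1.710% = 2.192%; on $50,000,000 that is $1,096,000.

$1,100,000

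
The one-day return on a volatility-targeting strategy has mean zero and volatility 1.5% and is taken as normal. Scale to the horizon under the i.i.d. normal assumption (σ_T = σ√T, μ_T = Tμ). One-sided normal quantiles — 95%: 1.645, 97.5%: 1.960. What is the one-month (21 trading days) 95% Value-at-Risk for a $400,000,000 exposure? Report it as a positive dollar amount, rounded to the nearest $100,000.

$45,200,000

σ_{21d} = 1.5% × √21 = 6.874%.
VaR = 1.645 × 6.874% = 11.308%.
On $400,000,000: 0.11308 × $400,000,000 = $45,232,000.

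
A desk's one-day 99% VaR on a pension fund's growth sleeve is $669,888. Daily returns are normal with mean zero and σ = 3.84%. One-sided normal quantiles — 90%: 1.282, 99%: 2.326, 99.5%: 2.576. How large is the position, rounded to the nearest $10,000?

VaR as a fraction of value: z·σ = 2.326 × 3.84% = 8.93184%.
Position = $669,888 / 0.0893184 = $7,500,000.

$7,500,000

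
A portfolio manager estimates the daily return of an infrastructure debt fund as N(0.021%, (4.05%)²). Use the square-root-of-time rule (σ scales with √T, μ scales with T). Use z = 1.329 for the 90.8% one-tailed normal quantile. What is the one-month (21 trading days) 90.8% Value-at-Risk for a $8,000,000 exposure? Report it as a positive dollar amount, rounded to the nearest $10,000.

σ_{21d} = 4.05% × √21 = 18.559%; μ_{21d} = 21 × 0.021% = 0.441%.
VaR = −(0.441%) + 1.329 × 18.559% = 24.224%.
On $8,000,000: 0.24224 × $8,000,000 = $1,937,920.

$1,940,000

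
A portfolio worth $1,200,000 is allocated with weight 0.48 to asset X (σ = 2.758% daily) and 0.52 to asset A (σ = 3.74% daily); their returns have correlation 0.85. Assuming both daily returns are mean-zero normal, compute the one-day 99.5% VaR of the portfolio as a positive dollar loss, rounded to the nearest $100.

$97,300

σ_p² = 0.48²·2.758² + 0.52²·3.74² + 2·0.85·0.48·0.52·2.758·3.74 = 9.9116 (%²).
σ_p = √9.9116 = 3.148%.
At 99.5%, z = 2.576.
VaR = 2.576 × 3.148% = 8.109%; on $1,200,000 that is $97,308.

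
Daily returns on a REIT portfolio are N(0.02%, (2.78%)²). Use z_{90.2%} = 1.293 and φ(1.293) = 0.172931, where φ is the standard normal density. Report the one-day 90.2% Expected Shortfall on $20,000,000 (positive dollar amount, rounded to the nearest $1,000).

$977,000

Tail multiplier: φ(z)/(1−α) = 0.172931 / 0.098 = 1.765.
ES = −(0.02%) + 2.78% × 1.765 = 4.887%.
On $20,000,000: 0.04887 × $20,000,000 = $977,400.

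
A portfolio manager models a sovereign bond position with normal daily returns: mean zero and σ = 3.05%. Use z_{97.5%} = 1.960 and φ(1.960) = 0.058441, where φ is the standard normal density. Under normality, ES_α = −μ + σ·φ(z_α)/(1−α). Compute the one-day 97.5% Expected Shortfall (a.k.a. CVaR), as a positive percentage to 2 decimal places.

Tail multiplier: φ(z)/(1−α) = 0.058441 / 0.025 = 2.338.
ES = 3.05% × 2.338 = 7.131%.

7.13%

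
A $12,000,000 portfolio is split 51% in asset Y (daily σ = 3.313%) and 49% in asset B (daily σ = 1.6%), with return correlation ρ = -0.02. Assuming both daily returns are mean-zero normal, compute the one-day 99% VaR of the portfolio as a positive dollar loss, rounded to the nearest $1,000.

σ_p² = 0.51²·3.313² + 0.49²·1.6² + 2·-0.02·0.51·0.49·3.313·1.6 = 3.4165 (%²).
σ_p = √3.4165 = 1.848%.
At 99%, z = 2.326.
VaR = 2.326 × 1.848% = 4.298%; on $12,000,000 that is $515,760.

$516,000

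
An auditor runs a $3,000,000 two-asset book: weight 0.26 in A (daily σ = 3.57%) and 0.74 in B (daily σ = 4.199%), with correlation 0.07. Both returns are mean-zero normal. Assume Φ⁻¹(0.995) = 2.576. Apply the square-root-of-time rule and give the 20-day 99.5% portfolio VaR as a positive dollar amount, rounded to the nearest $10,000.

$1,140,000

σ_p = √(0.26²·3.57² + 0.74²·4.199² + 2·0.07·0.26·0.74·3.57·4.199) = 3.305%.
σ_{20d} = 3.305% × √20 = 14.780%.
VaR = 2.576 × 14.780% = 38.073%; on $3,000,000 that is $1,142,190.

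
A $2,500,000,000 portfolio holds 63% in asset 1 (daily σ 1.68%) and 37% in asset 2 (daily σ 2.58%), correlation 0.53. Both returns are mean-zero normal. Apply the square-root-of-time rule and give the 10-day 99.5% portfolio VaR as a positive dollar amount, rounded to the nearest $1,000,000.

$359,000,000

σ_p = √(0.63²·1.68² + 0.37²·2.58² + 2·0.53·0.63·0.37·1.68·2.58) = 1.761%.
σ_{10d} = 1.761% × √10 = 5.569%.
z(99.5%) = 2.576.
VaR = 2.576 × 5.569% = 14.346%; on $2,500,000,000 that is $358,650,000.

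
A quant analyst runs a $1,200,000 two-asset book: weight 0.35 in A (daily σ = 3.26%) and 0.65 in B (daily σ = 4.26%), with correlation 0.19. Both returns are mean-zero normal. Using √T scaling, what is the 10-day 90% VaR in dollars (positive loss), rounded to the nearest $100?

$155,100

σ_p = √(0.35²·3.26² + 0.65²·4.26² + 2·0.19·0.35·0.65·3.26·4.26) = 3.189%.
σ_{10d} = 3.189% × √10 = 10.085%.
z(90%) = 1.282.
VaR = 1.282 × 10.085% = 12.929%; on $1,200,000 that is $155,148.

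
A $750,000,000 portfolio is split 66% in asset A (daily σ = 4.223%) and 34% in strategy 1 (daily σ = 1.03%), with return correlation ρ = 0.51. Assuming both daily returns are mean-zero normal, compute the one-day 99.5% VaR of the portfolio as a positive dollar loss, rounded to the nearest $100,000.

$57,600,000

σ_p² = 0.66²·4.223² + 0.34²·1.03² + 2·0.51·0.66·0.34·4.223·1.03 = 8.8866 (%²).
σ_p = √8.8866 = 2.981%.
At 99.5%, z = 2.576.
VaR = 2.576 × 2.981% = 7.679%; on $750,000,000 that is $57,592,500.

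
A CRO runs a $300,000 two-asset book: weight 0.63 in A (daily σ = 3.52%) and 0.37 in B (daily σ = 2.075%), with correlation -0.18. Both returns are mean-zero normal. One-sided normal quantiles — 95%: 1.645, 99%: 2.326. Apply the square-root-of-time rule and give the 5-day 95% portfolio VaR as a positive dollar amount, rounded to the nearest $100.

σ_p = √(0.63²·3.52² + 0.37²·2.075² + 2·-0.18·0.63·0.37·3.52·2.075) = 2.212%.
σ_{5d} = 2.212% × √5 = 4.946%.
VaR = 1.645 × 4.946% = 8.136%; on $300,000 that is $24,408.

$24,400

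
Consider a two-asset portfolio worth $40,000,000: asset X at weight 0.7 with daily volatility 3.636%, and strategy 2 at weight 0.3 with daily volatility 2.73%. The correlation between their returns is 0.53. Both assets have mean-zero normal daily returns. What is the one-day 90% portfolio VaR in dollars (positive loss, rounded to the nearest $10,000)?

σ_p² = 0.7²·3.636² + 0.3²·2.73² + 2·0.53·0.7·0.3·3.636·2.73 = 9.3584 (%²).
σ_p = √9.3584 = 3.059%.
At 90%, z = 1.282.
VaR = 1.282 × 3.059% = 3.922%; on $40,000,000 that is $1,568,800.

$1,570,000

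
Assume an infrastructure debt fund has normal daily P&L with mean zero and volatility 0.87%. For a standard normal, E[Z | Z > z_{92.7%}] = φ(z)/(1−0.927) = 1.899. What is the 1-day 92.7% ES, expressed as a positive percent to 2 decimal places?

1.65%

ES = 0.87% × 1.899 = 1.652%.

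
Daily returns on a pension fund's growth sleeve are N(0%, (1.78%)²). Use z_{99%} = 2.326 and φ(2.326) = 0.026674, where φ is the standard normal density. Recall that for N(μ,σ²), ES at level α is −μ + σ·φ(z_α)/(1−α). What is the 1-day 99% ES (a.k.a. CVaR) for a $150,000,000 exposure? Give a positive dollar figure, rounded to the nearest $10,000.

Tail multiplier: φ(z)/(1−α) = 0.026674 / 0.01 = 2.667.
ES = 1.78% × 2.667 = 4.747%.
On $150,000,000: 0.04747 × $150,000,000 = $7,120,500.

$7,120,000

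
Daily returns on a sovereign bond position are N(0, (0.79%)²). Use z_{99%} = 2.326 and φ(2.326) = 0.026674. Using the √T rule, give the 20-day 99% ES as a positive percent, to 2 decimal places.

σ_{20d} = 0.79% × √20 = 3.533%.
ES multiplier = φ(z)/(1−α) = 0.026674/0.01 = 2.667.
ES = 3.533% × 2.667 = 9.423%.

9.42%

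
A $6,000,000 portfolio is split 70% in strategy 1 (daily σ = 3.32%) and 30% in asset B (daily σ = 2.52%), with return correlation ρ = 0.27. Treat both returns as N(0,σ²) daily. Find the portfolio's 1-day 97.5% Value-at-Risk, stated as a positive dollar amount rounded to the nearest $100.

σ_p² = 0.7²·3.32² + 0.3²·2.52² + 2·0.27·0.7·0.3·3.32·2.52 = 6.9213 (%²).
σ_p = √6.9213 = 2.631%.
At 97.5%, z = 1.960.
VaR = 1.960 × 2.631% = 5.157%; on $6,000,000 that is $309,420.

$309,400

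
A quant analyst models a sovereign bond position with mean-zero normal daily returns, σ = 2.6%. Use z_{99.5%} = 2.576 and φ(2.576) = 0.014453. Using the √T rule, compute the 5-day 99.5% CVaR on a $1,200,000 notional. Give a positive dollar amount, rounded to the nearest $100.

σ_{5d} = 2.6% × √5 = 5.814%.
ES multiplier = φ(z)/(1−α) = 0.014453/0.005 = 2.891.
ES = 5.814% × 2.891 = 16.808%; on $1,200,000: $201,696.

$201,700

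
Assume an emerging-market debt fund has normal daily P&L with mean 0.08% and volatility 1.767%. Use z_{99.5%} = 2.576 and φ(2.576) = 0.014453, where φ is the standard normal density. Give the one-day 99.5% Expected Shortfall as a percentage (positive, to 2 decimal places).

5.03%

Tail multiplier: φ(z)/(1−α) = 0.014453 / 0.005 = 2.891.
ES = −(0.08%) + 1.767% × 2.891 = 5.028%.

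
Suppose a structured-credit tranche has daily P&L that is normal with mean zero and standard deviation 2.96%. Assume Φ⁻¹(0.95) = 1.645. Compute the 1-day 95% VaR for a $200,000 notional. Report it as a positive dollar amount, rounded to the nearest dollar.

VaR = z·σ = 1.645 × 2.96% = 4.869%.
On $200,000: 0.04869 × $200,000 = $9,738.

$9,738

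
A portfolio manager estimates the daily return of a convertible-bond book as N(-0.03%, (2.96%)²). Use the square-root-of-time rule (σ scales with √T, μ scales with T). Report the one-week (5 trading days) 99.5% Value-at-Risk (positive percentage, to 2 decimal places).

17.20%

At 99.5%, z = 2.576.
σ_{5d} = 2.96% × √5 = 6.619%; μ_{5d} = 5 × -0.03% = -0.150%.
VaR = −(-0.150%) + 2.576 × 6.619% = 17.201%.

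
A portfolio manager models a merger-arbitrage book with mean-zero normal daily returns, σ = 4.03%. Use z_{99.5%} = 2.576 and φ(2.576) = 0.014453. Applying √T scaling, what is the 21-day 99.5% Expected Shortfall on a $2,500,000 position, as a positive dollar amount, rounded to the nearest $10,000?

$1,330,000

σ_{21d} = 4.03% × √21 = 18.468%.
ES multiplier = φ(z)/(1−α) = 0.014453/0.005 = 2.891.
ES = 18.468% × 2.891 = 53.391%; on $2,500,000: $1,334,775.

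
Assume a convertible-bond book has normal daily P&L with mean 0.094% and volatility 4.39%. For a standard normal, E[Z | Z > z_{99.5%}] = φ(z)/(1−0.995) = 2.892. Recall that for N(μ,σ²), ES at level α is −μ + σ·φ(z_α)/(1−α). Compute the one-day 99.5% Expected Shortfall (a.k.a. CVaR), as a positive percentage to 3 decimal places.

12.602%

ES = −(0.094%) + 4.39% × 2.892 = 12.602%.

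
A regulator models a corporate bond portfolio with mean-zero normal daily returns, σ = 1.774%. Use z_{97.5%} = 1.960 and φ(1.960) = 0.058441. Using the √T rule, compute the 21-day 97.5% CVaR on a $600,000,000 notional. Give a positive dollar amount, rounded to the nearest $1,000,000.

σ_{21d} = 1.774% × √21 = 8.129%.
ES multiplier = φ(z)/(1−α) = 0.058441/0.025 = 2.338.
ES = 8.129% × 2.338 = 19.006%; on $600,000,000: $114,036,000.

$114,000,000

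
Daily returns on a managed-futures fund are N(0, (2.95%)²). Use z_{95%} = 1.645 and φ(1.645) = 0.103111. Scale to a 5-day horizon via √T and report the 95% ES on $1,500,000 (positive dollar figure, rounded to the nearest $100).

$204,000

σ_{5d} = 2.95% × √5 = 6.596%.
ES multiplier = φ(z)/(1−α) = 0.103111/0.05 = 2.062.
ES = 6.596% × 2.062 = 13.601%; on $1,500,000: $204,015.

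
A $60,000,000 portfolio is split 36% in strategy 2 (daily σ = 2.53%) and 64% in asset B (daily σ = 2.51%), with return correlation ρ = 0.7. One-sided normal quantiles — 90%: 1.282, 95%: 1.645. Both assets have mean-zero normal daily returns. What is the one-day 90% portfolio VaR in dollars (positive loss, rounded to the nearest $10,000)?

σ_p² = 0.36²·2.53² + 0.64²·2.51² + 2·0.7·0.36·0.64·2.53·2.51 = 5.4584 (%²).
σ_p = √5.4584 = 2.336%.
VaR = 1.282 × 2.336% = 2.995%; on $60,000,000 that is $1,797,000.

$1,800,000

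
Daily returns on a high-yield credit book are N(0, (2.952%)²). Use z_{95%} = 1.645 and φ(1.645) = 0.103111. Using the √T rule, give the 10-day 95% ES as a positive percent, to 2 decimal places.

σ_{10d} = 2.952% × √10 = 9.335%.
ES multiplier = φ(z)/(1−α) = 0.103111/0.05 = 2.062.
ES = 9.335% × 2.062 = 19.249%.

19.25%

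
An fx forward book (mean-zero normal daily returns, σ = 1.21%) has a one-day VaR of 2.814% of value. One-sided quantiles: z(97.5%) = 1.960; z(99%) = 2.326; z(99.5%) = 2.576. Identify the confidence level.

99%

Implied z = VaR/σ = 2.814 / 1.21 = 2.326.
This matches z(99%) = 2.326.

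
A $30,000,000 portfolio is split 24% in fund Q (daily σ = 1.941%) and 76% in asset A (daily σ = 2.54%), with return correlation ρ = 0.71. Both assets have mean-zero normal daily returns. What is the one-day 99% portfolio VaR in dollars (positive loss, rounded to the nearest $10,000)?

$1,590,000

σ_p² = 0.24²·1.941² + 0.76²·2.54² + 2·0.71·0.24·0.76·1.941·2.54 = 5.2204 (%²).
σ_p = √5.2204 = 2.285%.
At 99%, z = 2.326.
VaR = 2.326 × 2.285% = 5.315%; on $30,000,000 that is $1,594,500.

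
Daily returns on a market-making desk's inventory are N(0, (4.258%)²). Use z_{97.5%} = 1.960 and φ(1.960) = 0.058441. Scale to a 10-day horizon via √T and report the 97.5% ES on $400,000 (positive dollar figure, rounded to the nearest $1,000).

$126,000

σ_{10d} = 4.258% × √10 = 13.465%.
ES multiplier = φ(z)/(1−α) = 0.058441/0.025 = 2.338.
ES = 13.465% × 2.338 = 31.481%; on $400,000: $125,924.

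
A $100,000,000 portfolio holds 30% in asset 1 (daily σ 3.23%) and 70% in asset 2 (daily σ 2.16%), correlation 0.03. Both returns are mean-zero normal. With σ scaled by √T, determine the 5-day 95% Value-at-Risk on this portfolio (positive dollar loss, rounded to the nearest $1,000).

σ_p = √(0.3²·3.23² + 0.7²·2.16² + 2·0.03·0.3·0.7·3.23·2.16) = 1.820%.
σ_{5d} = 1.820% × √5 = 4.070%.
z(95%) = 1.645.
VaR = 1.645 × 4.070% = 6.695%; on $100,000,000 that is $6,695,000.

$6,695,000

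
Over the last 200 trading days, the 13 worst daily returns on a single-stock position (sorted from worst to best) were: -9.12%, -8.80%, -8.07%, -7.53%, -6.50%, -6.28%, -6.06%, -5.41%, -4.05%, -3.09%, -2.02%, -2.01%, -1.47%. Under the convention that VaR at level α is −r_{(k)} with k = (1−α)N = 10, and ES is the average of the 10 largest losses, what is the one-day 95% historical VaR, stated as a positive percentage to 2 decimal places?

k = 10; the 10th lowest return is -3.09%, so VaR = 3.09%.

3.09%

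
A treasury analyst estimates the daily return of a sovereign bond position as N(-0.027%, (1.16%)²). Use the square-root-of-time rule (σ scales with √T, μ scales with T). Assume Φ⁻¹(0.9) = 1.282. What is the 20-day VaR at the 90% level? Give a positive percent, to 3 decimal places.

σ_{20d} = 1.16% × √20 = 5.188%; μ_{20d} = 20 × -0.027% = -0.540%.
VaR = −(-0.540%) + 1.282 × 5.188% = 7.191%.

7.191%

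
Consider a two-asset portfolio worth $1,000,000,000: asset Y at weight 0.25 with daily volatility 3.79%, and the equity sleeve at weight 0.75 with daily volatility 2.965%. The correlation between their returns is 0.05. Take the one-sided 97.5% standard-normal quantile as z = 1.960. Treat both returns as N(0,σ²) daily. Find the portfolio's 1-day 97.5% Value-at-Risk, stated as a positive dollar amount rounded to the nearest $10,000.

$48,220,000

σ_p² = 0.25²·3.79² + 0.75²·2.965² + 2·0.05·0.25·0.75·3.79·2.965 = 6.0535 (%²).
σ_p = √6.0535 = 2.460%.
VaR = 1.960 × 2.460% = 4.822%; on $1,000,000,000 that is $48,220,000.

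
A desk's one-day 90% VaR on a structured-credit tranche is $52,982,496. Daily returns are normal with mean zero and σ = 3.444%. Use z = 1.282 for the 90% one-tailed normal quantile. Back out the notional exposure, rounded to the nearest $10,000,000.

$1,200,000,000

VaR as a fraction of value: z·σ = 1.282 × 3.444% = 4.41521%.
Position = $52,982,496 / 0.0441521 = $1,200,000,000.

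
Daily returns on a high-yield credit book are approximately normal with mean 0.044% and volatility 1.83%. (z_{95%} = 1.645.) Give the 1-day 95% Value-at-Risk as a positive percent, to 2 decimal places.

VaR = −μ + z·σ = −(0.044%) + 1.645 × 1.83% = 2.966%.

2.97%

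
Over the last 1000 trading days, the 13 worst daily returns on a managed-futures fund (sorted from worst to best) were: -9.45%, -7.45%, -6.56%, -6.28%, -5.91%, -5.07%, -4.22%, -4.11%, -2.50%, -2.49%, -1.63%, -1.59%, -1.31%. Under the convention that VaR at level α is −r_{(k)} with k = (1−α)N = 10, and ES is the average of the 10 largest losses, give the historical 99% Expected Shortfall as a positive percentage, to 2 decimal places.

5.40%

The 10 worst returns sum to -54.04%.
ES = −(-54.04%) / 10 = 5.404% ≈ 5.40%.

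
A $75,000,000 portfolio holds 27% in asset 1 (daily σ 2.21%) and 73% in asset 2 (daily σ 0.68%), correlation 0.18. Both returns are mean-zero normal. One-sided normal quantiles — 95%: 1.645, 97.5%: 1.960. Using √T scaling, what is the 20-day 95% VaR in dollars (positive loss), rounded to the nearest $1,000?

$4,646,000

σ_p = √(0.27²·2.21² + 0.73²·0.68² + 2·0.18·0.27·0.73·2.21·0.68) = 0.842%.
σ_{20d} = 0.842% × √20 = 3.766%.
VaR = 1.645 × 3.766% = 6.195%; on $75,000,000 that is $4,646,250.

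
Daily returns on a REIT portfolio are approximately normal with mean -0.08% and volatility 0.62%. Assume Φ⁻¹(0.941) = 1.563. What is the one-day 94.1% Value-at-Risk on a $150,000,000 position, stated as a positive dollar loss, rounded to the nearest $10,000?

VaR = −μ + z·σ = −(-0.08%) + 1.563 × 0.62% = 1.049%.
On $150,000,000: 0.01049 × $150,000,000 = $1,573,500.

$1,570,000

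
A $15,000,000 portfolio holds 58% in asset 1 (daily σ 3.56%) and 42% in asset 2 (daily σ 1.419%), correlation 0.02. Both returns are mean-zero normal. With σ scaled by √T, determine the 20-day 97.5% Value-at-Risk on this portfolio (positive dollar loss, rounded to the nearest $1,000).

$2,841,000

σ_p = √(0.58²·3.56² + 0.42²·1.419² + 2·0.02·0.58·0.42·3.56·1.419) = 2.161%.
σ_{20d} = 2.161% × √20 = 9.664%.
z(97.5%) = 1.960.
VaR = 1.960 × 9.664% = 18.941%; on $15,000,000 that is $2,841,150.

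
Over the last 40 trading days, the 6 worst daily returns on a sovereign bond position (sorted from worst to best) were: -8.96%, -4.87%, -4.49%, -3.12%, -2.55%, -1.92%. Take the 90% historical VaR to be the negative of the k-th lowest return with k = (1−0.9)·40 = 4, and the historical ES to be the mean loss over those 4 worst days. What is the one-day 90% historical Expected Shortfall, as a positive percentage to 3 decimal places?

The 4 worst returns sum to -21.44%.
ES = −(-21.44%) / 4 = 5.36% ≈ 5.360%.

5.360%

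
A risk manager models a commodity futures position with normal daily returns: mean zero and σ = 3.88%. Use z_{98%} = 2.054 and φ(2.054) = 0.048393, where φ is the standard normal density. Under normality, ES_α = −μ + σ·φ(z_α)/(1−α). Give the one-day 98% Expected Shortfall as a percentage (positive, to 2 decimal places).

9.39%

Tail multiplier: φ(z)/(1−α) = 0.048393 / 0.02 = 2.420.
ES = 3.88% × 2.420 = 9.390%.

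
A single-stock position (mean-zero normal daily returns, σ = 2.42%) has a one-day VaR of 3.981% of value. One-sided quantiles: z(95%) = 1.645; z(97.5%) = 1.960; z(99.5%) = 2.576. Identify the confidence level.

95%

Implied z = VaR/σ = 3.981 / 2.42 = 1.645.
This matches z(95%) = 1.645.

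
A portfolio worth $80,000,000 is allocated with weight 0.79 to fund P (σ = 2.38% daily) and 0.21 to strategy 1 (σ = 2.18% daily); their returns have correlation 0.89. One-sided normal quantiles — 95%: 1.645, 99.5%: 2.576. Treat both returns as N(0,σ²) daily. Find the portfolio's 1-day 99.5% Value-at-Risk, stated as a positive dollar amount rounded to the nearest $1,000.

$4,734,000

σ_p² = 0.79²·2.38² + 0.21²·2.18² + 2·0.89·0.79·0.21·2.38·2.18 = 5.2769 (%²).
σ_p = √5.2769 = 2.297%.
VaR = 2.576 × 2.297% = 5.917%; on $80,000,000 that is $4,733,600.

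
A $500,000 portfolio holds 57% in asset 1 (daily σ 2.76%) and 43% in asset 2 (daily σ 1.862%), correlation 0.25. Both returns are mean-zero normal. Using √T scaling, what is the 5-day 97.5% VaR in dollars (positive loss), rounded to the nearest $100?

σ_p = √(0.57²·2.76² + 0.43²·1.862² + 2·0.25·0.57·0.43·2.76·1.862) = 1.935%.
σ_{5d} = 1.935% × √5 = 4.327%.
z(97.5%) = 1.960.
VaR = 1.960 × 4.327% = 8.481%; on $500,000 that is $42,405.

$42,400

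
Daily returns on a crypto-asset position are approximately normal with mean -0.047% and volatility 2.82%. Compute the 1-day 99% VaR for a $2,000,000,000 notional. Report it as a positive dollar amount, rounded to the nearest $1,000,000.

At 99% one-sided, z = 2.326.
VaR = −μ + z·σ = −(-0.047%) + 2.326 × 2.82% = 6.606%.
On $2,000,000,000: 0.06606 × $2,000,000,000 = $132,120,000.

$132,000,000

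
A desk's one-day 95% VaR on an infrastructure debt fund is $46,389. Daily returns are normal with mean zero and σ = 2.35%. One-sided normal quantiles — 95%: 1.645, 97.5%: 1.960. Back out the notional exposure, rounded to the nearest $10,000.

VaR as a fraction of value: z·σ = 1.645 × 2.35% = 3.86575%.
Position = $46,389 / 0.0386575 = $1,200,000.

$1,200,000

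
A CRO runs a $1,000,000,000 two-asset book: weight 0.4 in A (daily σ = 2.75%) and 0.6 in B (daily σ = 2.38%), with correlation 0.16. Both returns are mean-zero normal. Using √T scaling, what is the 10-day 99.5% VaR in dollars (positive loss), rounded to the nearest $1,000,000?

$158,000,000

σ_p = √(0.4²·2.75² + 0.6²·2.38² + 2·0.16·0.4·0.6·2.75·2.38) = 1.937%.
σ_{10d} = 1.937% × √10 = 6.125%.
z(99.5%) = 2.576.
VaR = 2.576 × 6.125% = 15.778%; on $1,000,000,000 that is $157,780,000.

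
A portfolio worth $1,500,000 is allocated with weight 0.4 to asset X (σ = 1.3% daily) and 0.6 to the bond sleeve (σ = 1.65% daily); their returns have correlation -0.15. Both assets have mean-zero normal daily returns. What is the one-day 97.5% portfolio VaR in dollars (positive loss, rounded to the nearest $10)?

σ_p² = 0.4²·1.3² + 0.6²·1.65² + 2·-0.15·0.4·0.6·1.3·1.65 = 1.0961 (%²).
σ_p = √1.0961 = 1.047%.
At 97.5%, z = 1.960.
VaR = 1.960 × 1.047% = 2.052%; on $1,500,000 that is $30,780.

$30,780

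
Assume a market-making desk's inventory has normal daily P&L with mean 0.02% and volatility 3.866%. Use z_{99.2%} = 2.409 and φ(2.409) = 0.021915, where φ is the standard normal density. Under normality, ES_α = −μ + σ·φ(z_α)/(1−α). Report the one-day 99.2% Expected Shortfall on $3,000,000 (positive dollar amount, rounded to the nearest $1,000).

$317,000

Tail multiplier: φ(z)/(1−α) = 0.021915 / 0.008 = 2.739.
ES = −(0.02%) + 3.866% × 2.739 = 10.569%.
On $3,000,000: 0.10569 × $3,000,000 = $317,070.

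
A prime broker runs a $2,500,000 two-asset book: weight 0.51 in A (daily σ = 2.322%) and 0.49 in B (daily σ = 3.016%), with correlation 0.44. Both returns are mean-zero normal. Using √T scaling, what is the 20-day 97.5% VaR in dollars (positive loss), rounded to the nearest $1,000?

σ_p = √(0.51²·2.322² + 0.49²·3.016² + 2·0.44·0.51·0.49·2.322·3.016) = 2.264%.
σ_{20d} = 2.264% × √20 = 10.125%.
z(97.5%) = 1.960.
VaR = 1.960 × 10.125% = 19.845%; on $2,500,000 that is $496,125.

$496,000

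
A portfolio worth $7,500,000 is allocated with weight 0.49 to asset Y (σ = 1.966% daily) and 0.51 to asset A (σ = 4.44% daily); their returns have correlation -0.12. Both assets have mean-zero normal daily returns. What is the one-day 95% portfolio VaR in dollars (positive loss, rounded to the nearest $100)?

σ_p² = 0.49²·1.966² + 0.51²·4.44² + 2·-0.12·0.49·0.51·1.966·4.44 = 5.5320 (%²).
σ_p = √5.5320 = 2.352%.
At 95%, z = 1.645.
VaR = 1.645 × 2.352% = 3.869%; on $7,500,000 that is $290,175.

$290,200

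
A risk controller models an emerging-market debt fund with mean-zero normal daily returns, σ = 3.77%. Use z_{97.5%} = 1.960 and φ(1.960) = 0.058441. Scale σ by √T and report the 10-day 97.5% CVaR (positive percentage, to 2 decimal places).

σ_{10d} = 3.77% × √10 = 11.922%.
ES multiplier = φ(z)/(1−α) = 0.058441/0.025 = 2.338.
ES = 11.922% × 2.338 = 27.874%.

27.87%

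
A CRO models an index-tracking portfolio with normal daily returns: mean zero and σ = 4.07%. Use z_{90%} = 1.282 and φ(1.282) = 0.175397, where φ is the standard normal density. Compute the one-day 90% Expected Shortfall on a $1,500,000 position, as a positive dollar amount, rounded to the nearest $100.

$107,100

Tail multiplier: φ(z)/(1−α) = 0.175397 / 0.1 = 1.754.
ES = 4.07% × 1.754 = 7.139%.
On $1,500,000: 0.07139 × $1,500,000 = $107,085.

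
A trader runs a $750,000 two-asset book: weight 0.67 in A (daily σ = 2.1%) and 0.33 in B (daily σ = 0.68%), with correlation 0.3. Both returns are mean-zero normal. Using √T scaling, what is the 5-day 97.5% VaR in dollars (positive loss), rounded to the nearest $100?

σ_p = √(0.67²·2.1² + 0.33²·0.68² + 2·0.3·0.67·0.33·2.1·0.68) = 1.490%.
σ_{5d} = 1.490% × √5 = 3.332%.
z(97.5%) = 1.960.
VaR = 1.960 × 3.332% = 6.531%; on $750,000 that is $48,982.

$49,000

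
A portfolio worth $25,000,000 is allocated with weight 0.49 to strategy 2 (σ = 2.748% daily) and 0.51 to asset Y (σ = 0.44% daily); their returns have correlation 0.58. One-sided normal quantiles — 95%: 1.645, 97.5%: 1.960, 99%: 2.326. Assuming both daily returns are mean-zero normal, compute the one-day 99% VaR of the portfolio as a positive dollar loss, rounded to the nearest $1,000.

$865,000

σ_p² = 0.49²·2.748² + 0.51²·0.44² + 2·0.58·0.49·0.51·2.748·0.44 = 2.2140 (%²).
σ_p = √2.2140 = 1.488%.
VaR = 2.326 × 1.488% = 3.461%; on $25,000,000 that is $865,250.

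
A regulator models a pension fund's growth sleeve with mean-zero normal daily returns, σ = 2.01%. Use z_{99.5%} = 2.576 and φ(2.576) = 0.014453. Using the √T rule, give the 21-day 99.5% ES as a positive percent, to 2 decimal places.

26.63%

σ_{21d} = 2.01% × √21 = 9.211%.
ES multiplier = φ(z)/(1−α) = 0.014453/0.005 = 2.891.
ES = 9.211% × 2.891 = 26.629%.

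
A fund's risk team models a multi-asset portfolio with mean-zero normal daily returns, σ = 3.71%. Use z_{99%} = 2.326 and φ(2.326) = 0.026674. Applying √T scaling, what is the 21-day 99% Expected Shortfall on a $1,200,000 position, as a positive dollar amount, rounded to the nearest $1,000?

$544,000

σ_{21d} = 3.71% × √21 = 17.001%.
ES multiplier = φ(z)/(1−α) = 0.026674/0.01 = 2.667.
ES = 17.001% × 2.667 = 45.342%; on $1,200,000: $544,104.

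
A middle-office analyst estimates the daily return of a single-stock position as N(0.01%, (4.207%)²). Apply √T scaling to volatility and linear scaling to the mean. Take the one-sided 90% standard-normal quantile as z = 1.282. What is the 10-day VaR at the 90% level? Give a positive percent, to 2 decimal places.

σ_{10d} = 4.207% × √10 = 13.304%; μ_{10d} = 10 × 0.01% = 0.100%.
VaR = −(0.100%) + 1.282 × 13.304% = 16.956%.

16.96%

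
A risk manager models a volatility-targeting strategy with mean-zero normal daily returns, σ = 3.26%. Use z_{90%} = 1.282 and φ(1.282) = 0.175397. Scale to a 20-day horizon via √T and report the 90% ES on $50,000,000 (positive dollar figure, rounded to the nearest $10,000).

σ_{20d} = 3.26% × √20 = 14.579%.
ES multiplier = φ(z)/(1−α) = 0.175397/0.1 = 1.754.
ES = 14.579% × 1.754 = 25.572%; on $50,000,000: $12,786,000.

$12,790,000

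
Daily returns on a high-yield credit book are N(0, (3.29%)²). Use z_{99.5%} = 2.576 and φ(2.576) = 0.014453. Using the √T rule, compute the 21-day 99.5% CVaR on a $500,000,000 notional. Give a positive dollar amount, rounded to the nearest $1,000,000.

σ_{21d} = 3.29% × √21 = 15.077%.
ES multiplier = φ(z)/(1−α) = 0.014453/0.005 = 2.891.
ES = 15.077% × 2.891 = 43.588%; on $500,000,000: $217,940,000.

$218,000,000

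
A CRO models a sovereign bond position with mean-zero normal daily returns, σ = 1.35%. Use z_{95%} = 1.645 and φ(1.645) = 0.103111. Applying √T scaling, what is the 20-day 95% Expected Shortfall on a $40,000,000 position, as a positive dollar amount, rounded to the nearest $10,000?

$4,980,000

σ_{20d} = 1.35% × √20 = 6.037%.
ES multiplier = φ(z)/(1−α) = 0.103111/0.05 = 2.062.
ES = 6.037% × 2.062 = 12.448%; on $40,000,000: $4,979,200.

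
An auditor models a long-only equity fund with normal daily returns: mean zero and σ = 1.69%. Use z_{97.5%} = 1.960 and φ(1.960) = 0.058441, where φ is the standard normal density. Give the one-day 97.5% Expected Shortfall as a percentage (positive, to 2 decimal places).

3.95%

Tail multiplier: φ(z)/(1−α) = 0.058441 / 0.025 = 2.338.
ES = 1.69% × 2.338 = 3.951%.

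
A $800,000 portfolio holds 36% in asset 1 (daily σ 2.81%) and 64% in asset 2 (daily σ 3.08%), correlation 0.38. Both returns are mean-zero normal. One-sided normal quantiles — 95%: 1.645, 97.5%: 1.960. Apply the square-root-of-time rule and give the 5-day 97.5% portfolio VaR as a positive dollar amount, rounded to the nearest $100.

$88,900

σ_p = √(0.36²·2.81² + 0.64²·3.08² + 2·0.38·0.36·0.64·2.81·3.08) = 2.535%.
σ_{5d} = 2.535% × √5 = 5.668%.
VaR = 1.960 × 5.668% = 11.109%; on $800,000 that is $88,872.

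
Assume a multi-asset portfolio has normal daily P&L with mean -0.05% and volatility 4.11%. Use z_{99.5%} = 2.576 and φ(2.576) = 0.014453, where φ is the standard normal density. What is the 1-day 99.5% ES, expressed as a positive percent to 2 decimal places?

11.93%

Tail multiplier: φ(z)/(1−α) = 0.014453 / 0.005 = 2.891.
ES = −(-0.05%) + 4.11% × 2.891 = 11.932%.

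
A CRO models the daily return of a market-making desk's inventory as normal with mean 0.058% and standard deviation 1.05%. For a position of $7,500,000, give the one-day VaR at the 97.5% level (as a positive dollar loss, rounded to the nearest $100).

$150,000

At 97.5% one-sided, z = 1.960.
VaR = −μ + z·σ = −(0.058%) + 1.960 × 1.05% = 2.000%.
On $7,500,000: 0.02000 × $7,500,000 = $150,000.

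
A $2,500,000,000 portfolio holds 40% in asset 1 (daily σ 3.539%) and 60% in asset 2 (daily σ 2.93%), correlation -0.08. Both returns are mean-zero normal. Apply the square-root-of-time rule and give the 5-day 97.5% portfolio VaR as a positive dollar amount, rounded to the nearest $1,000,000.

σ_p = √(0.4²·3.539² + 0.6²·2.93² + 2·-0.08·0.4·0.6·3.539·2.93) = 2.167%.
σ_{5d} = 2.167% × √5 = 4.846%.
z(97.5%) = 1.960.
VaR = 1.960 × 4.846% = 9.498%; on $2,500,000,000 that is $237,450,000.

$237,000,000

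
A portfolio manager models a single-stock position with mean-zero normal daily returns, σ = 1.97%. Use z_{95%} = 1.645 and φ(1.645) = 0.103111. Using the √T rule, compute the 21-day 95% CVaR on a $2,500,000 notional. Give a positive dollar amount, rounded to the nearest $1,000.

$465,000

σ_{21d} = 1.97% × √21 = 9.028%.
ES multiplier = φ(z)/(1−α) = 0.103111/0.05 = 2.062.
ES = 9.028% × 2.062 = 18.616%; on $2,500,000: $465,400.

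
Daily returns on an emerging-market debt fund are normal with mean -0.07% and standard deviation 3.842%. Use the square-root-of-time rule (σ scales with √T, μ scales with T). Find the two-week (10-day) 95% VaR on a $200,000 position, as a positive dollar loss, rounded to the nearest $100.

$41,400

At 95%, z = 1.645.
σ_{10d} = 3.842% × √10 = 12.149%; μ_{10d} = 10 × -0.07% = -0.700%.
VaR = −(-0.700%) + 1.645 × 12.149% = 20.685%.
On $200,000: 0.20685 × $200,000 = $41,370.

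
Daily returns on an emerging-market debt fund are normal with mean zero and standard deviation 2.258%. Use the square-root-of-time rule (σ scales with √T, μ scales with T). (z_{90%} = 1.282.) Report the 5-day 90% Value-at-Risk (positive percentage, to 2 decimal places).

σ_{5d} = 2.258% × √5 = 5.049%.
VaR = 1.282 × 5.049% = 6.473%.

6.47%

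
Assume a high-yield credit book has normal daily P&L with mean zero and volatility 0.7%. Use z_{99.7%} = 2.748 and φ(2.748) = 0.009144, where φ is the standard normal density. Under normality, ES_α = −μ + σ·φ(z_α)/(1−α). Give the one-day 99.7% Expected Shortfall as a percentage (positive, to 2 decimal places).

2.13%

Tail multiplier: φ(z)/(1−α) = 0.009144 / 0.003 = 3.048.
ES = 0.7% × 3.048 = 2.134%.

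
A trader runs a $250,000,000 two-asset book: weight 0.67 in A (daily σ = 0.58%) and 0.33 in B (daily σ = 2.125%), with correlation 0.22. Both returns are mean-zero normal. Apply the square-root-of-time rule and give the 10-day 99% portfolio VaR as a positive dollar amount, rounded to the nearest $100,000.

$16,100,000

σ_p = √(0.67²·0.58² + 0.33²·2.125² + 2·0.22·0.67·0.33·0.58·2.125) = 0.873%.
σ_{10d} = 0.873% × √10 = 2.761%.
z(99%) = 2.326.
VaR = 2.326 × 2.761% = 6.422%; on $250,000,000 that is $16,055,000.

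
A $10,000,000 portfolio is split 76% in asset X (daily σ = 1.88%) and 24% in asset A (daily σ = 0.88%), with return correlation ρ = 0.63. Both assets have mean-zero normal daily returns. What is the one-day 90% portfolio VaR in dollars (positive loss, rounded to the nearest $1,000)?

σ_p² = 0.76²·1.88² + 0.24²·0.88² + 2·0.63·0.76·0.24·1.88·0.88 = 2.4663 (%²).
σ_p = √2.4663 = 1.570%.
At 90%, z = 1.282.
VaR = 1.282 × 1.570% = 2.013%; on $10,000,000 that is $201,300.

$201,000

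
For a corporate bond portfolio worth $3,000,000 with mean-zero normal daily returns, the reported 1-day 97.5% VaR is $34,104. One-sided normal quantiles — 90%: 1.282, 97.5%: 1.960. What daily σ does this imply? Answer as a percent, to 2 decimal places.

0.58%

VaR as a fraction: $34,104 / $3,000,000 = 1.137%.
σ = VaR / z = 1.137% / 1.960 = 0.580%.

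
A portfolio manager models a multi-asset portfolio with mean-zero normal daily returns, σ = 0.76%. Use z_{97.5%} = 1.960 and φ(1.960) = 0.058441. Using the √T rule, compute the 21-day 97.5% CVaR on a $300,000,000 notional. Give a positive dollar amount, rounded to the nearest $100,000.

σ_{21d} = 0.76% × √21 = 3.483%.
ES multiplier = φ(z)/(1−α) = 0.058441/0.025 = 2.338.
ES = 3.483% × 2.338 = 8.143%; on $300,000,000: $24,429,000.

$24,400,000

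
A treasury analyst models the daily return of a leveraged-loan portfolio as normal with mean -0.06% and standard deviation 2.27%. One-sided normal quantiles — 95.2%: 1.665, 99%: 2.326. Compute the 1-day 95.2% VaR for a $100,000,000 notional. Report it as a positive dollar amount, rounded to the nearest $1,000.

VaR = −μ + z·σ = −(-0.06%) + 1.665 × 2.27% = 3.840%.
On $100,000,000: 0.03840 × $100,000,000 = $3,840,000.

$3,840,000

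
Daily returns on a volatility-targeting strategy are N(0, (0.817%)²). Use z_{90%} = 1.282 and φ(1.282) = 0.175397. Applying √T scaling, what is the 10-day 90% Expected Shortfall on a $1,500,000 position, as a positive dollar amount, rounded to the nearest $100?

$68,000

σ_{10d} = 0.817% × √10 = 2.584%.
ES multiplier = φ(z)/(1−α) = 0.175397/0.1 = 1.754.
ES = 2.584% × 1.754 = 4.532%; on $1,500,000: $67,980.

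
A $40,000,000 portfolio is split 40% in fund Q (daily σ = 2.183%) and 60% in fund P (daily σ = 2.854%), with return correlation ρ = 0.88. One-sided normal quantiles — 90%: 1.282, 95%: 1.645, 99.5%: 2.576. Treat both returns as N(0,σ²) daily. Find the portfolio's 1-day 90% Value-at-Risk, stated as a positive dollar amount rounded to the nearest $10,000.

σ_p² = 0.4²·2.183² + 0.6²·2.854² + 2·0.88·0.4·0.6·2.183·2.854 = 6.3265 (%²).
σ_p = √6.3265 = 2.515%.
VaR = 1.282 × 2.515% = 3.224%; on $40,000,000 that is $1,289,600.

$1,290,000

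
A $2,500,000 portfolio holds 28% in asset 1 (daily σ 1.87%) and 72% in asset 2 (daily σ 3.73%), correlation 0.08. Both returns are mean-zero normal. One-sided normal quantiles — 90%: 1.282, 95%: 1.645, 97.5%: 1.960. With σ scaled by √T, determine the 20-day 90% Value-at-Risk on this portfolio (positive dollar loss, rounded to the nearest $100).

σ_p = √(0.28²·1.87² + 0.72²·3.73² + 2·0.08·0.28·0.72·1.87·3.73) = 2.777%.
σ_{20d} = 2.777% × √20 = 12.419%.
VaR = 1.282 × 12.419% = 15.921%; on $2,500,000 that is $398,025.

$398,000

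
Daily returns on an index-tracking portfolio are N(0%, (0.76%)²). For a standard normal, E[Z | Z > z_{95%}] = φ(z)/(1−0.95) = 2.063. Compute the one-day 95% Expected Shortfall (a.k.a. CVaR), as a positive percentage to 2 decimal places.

ES = 0.76% × 2.063 = 1.568%.

1.57%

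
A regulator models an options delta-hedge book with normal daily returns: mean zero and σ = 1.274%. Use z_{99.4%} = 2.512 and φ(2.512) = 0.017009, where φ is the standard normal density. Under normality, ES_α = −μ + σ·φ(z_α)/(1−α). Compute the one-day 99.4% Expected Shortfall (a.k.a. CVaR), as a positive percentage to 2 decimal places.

3.61%

Tail multiplier: φ(z)/(1−α) = 0.017009 / 0.006 = 2.835.
ES = 1.274% × 2.835 = 3.612%.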